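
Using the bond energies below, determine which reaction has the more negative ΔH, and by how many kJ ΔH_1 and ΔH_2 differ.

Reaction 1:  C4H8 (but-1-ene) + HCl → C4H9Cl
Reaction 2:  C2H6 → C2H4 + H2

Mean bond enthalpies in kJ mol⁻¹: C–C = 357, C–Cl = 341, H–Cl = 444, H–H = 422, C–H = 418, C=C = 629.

Reaction 1, by 185 kJ

Reaction 1:
  Bonds broken (reactants):
    C–C: 2 × 357 = 714
    C–H: 8 × 418 = 3344
    C=C: 1 × 629 = 629
    H–Cl: 1 × 444 = 444
    Σ(broken) = 5131 kJ
  Bonds formed (products):
    C–C: 3 × 357 = 1071
    C–Cl: 1 × 341 = 341
    C–H: 9 × 418 = 3762
    Σ(formed) = 5174 kJ
  ΔH_1 = 5131 − 5174 = −43 kJ
Reaction 2:
  Bonds broken (reactants):
    C–C: 1 × 357 = 357
    C–H: 6 × 418 = 2508
    Σ(broken) = 2865 kJ
  Bonds formed (products):
    C–H: 4 × 418 = 1672
    C=C: 1 × 629 = 629
    H–H: 1 × 422 = 422
    Σ(formed) = 2723 kJ
  ΔH_2 = 2865 − 2723 = +142 kJ
ΔH_1 − ΔH_2 = −185 kJ, so reaction 1 has the more negative ΔH; |ΔH_1 − ΔH_2| = 185 kJ.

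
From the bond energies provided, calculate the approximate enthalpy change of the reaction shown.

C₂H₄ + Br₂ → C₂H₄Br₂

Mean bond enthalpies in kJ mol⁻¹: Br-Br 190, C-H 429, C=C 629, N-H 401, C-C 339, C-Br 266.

ΔH ≈ −52 kJ

Bonds broken (reactants):
  Br-Br: 1 × 190 = 190
  C-H: 4 × 429 = 1716
  C=C: 1 × 629 = 629
  Σ(broken) = 2535 kJ
Bonds formed (products):
  C-Br: 2 × 266 = 532
  C-C: 1 × 339 = 339
  C-H: 4 × 429 = 1716
  Σ(formed) = 2587 kJ
ΔH = Σ(broken) − Σ(formed) = 2535 − 2587 = −52 kJ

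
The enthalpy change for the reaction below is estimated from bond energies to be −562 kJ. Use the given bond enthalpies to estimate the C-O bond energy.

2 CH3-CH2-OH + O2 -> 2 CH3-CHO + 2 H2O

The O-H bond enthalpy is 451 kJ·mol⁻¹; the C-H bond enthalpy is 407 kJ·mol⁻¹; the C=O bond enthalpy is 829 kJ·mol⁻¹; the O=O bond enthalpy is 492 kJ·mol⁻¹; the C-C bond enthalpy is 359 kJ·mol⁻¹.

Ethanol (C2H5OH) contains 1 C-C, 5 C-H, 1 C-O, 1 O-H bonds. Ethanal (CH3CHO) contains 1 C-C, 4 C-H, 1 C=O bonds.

Let D be the C-O bond energy.
Σ(broken) = 2×359 + 10×407 + 2×D + 2×451 + 1×492 = 6182 + 2D
Σ(formed) = 2×359 + 8×407 + 2×829 + 4×451 = 7436
ΔH = Σ(broken) − Σ(formed) = (6182 + 2D) − (7436) = −1254 + 2D
Setting this equal to −562 kJ gives 2D = 692, so D = 346 kJ/mol.

D(C-O) ≈ 346 kJ/mol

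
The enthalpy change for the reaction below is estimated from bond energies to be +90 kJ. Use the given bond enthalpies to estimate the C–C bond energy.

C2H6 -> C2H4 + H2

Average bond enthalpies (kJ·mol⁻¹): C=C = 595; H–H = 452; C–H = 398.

D(C–C) ≈ 341 kJ/mol

Let D be the C–C bond energy.
Σ(broken) = 1×D + 6×398 = 2388 + D
Σ(formed) = 4×398 + 1×595 + 1×452 = 2639
ΔH = Σ(broken) − Σ(formed) = (2388 + D) − (2639) = −251 + D
Setting this equal to +90 kJ gives D = 341 kJ/mol.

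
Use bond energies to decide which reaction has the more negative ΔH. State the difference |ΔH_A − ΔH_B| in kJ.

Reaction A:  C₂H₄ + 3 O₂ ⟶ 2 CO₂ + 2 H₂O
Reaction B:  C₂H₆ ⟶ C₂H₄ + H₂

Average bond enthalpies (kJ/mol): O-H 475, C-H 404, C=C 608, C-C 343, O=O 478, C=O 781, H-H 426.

Reaction A:
  Bonds broken (reactants):
    C-H: 4 × 404 = 1616
    C=C: 1 × 608 = 608
    O=O: 3 × 478 = 1434
    Σ(broken) = 3658 kJ
  Bonds formed (products):
    C=O: 4 × 781 = 3124
    O-H: 4 × 475 = 1900
    Σ(formed) = 5024 kJ
  ΔH_A = 3658 − 5024 = −1366 kJ
Reaction B:
  Bonds broken (reactants):
    C-C: 1 × 343 = 343
    C-H: 6 × 404 = 2424
    Σ(broken) = 2767 kJ
  Bonds formed (products):
    C-H: 4 × 404 = 1616
    C=C: 1 × 608 = 608
    H-H: 1 × 426 = 426
    Σ(formed) = 2650 kJ
  ΔH_B = 2767 − 2650 = +117 kJ
ΔH_A − ΔH_B = −1483 kJ, so reaction A has the more negative ΔH; |ΔH_A − ΔH_B| = 1483 kJ.

Reaction A, by 1483 kJ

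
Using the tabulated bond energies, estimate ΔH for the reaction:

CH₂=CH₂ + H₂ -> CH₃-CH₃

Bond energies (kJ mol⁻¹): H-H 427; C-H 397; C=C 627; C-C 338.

Bonds broken (reactants):
  C-H: 4 × 397 = 1588
  C=C: 1 × 627 = 627
  H-H: 1 × 427 = 427
  Σ(broken) = 2642 kJ
Bonds formed (products):
  C-C: 1 × 338 = 338
  C-H: 6 × 397 = 2382
  Σ(formed) = 2720 kJ
ΔH = Σ(broken) − Σ(formed) = 2642 − 2720 = −78 kJ

ΔH ≈ −78 kJ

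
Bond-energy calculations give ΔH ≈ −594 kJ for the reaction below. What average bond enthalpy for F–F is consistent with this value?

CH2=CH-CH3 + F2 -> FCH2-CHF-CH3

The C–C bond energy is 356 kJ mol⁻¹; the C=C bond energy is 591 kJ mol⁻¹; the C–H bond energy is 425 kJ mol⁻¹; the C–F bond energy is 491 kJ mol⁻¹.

D(F–F) ≈ 153 kJ/mol

Let D be the F–F bond energy.
Σ(broken) = 1×356 + 6×425 + 1×591 + 1×D = 3497 + D
Σ(formed) = 2×356 + 2×491 + 6×425 = 4244
ΔH = Σ(broken) − Σ(formed) = (3497 + D) − (4244) = −747 + D
Setting this equal to −594 kJ gives D = 153 kJ/mol.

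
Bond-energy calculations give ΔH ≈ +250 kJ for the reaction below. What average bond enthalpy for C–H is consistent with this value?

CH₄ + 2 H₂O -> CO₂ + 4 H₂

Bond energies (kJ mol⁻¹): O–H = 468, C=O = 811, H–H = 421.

D(C–H) ≈ 421 kJ/mol

Let D be the C–H bond energy.
Σ(broken) = 4×D + 4×468 = 1872 + 4D
Σ(formed) = 2×811 + 4×421 = 3306
ΔH = Σ(broken) − Σ(formed) = (1872 + 4D) − (3306) = −1434 + 4D
Setting this equal to +250 kJ gives 4D = 1684, so D = 421 kJ/mol.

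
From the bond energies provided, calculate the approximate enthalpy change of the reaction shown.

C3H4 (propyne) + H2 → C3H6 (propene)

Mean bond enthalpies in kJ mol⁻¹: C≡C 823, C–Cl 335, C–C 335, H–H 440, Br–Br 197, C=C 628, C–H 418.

ΔH ≈ −201 kJ

Bonds broken (reactants):
  C≡C: 1 × 823 = 823
  C–C: 1 × 335 = 335
  C–H: 4 × 418 = 1672
  H–H: 1 × 440 = 440
  Σ(broken) = 3270 kJ
Bonds formed (products):
  C–C: 1 × 335 = 335
  C–H: 6 × 418 = 2508
  C=C: 1 × 628 = 628
  Σ(formed) = 3471 kJ
ΔH = Σ(broken) − Σ(formed) = 3270 − 3471 = −201 kJ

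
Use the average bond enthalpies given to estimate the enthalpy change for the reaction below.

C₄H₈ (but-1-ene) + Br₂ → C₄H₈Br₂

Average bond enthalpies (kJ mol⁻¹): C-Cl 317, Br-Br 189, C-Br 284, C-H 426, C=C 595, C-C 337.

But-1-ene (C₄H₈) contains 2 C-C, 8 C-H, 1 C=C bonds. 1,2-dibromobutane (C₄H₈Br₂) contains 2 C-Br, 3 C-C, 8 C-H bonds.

ΔH ≈ −121 kJ

Bonds broken (reactants):
  Br-Br: 1 × 189 = 189
  C-C: 2 × 337 = 674
  C-H: 8 × 426 = 3408
  C=C: 1 × 595 = 595
  Σ(broken) = 4866 kJ
Bonds formed (products):
  C-Br: 2 × 284 = 568
  C-C: 3 × 337 = 1011
  C-H: 8 × 426 = 3408
  Σ(formed) = 4987 kJ
ΔH = Σ(broken) − Σ(formed) = 4866 − 4987 = −121 kJ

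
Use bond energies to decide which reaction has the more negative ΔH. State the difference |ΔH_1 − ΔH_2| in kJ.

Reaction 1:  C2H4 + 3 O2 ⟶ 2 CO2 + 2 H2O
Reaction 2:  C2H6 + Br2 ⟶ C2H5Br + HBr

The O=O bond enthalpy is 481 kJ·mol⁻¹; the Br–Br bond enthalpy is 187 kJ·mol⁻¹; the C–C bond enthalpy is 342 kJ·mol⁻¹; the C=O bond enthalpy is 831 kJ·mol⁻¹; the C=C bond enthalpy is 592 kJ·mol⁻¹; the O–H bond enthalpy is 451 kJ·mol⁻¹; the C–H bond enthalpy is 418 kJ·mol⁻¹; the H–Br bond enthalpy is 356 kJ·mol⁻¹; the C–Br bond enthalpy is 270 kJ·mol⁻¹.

Reaction 1:
  Bonds broken (reactants):
    C–H: 4 × 418 = 1672
    C=C: 1 × 592 = 592
    O=O: 3 × 481 = 1443
    Σ(broken) = 3707 kJ
  Bonds formed (products):
    C=O: 4 × 831 = 3324
    O–H: 4 × 451 = 1804
    Σ(formed) = 5128 kJ
  ΔH_1 = 3707 − 5128 = −1421 kJ
Reaction 2:
  Bonds broken (reactants):
    Br–Br: 1 × 187 = 187
    C–C: 1 × 342 = 342
    C–H: 6 × 418 = 2508
    Σ(broken) = 3037 kJ
  Bonds formed (products):
    C–Br: 1 × 270 = 270
    C–C: 1 × 342 = 342
    C–H: 5 × 418 = 2090
    H–Br: 1 × 356 = 356
    Σ(formed) = 3058 kJ
  ΔH_2 = 3037 − 3058 = −21 kJ
ΔH_1 − ΔH_2 = −1400 kJ, so reaction 1 has the more negative ΔH; |ΔH_1 − ΔH_2| = 1400 kJ.

Reaction 1, by 1400 kJ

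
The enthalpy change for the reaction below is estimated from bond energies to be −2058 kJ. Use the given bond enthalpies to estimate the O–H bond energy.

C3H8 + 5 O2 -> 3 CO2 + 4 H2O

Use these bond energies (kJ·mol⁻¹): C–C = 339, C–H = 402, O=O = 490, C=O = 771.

Let D be the O–H bond energy.
Σ(broken) = 2×339 + 8×402 + 5×490 = 6344
Σ(formed) = 6×771 + 8×D = 4626 + 8D
ΔH = Σ(broken) − Σ(formed) = (6344) − (4626 + 8D) = +1718 − 8D
Setting this equal to −2058 kJ gives 8D = 3776, so D = 472 kJ/mol.

D(O–H) ≈ 472 kJ/mol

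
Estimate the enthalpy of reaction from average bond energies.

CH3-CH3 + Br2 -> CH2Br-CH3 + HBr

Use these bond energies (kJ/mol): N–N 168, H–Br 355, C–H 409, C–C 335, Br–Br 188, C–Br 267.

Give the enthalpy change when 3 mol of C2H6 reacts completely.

ΔH = −75 kJ

Bonds broken (reactants):
  Br–Br: 1 × 188 = 188
  C–C: 1 × 335 = 335
  C–H: 6 × 409 = 2454
  Σ(broken) = 2977 kJ
Bonds formed (products):
  C–Br: 1 × 267 = 267
  C–C: 1 × 335 = 335
  C–H: 5 × 409 = 2045
  H–Br: 1 × 355 = 355
  Σ(formed) = 3002 kJ
ΔH = Σ(broken) − Σ(formed) = 2977 − 3002 = −25 kJ
For 3× the reaction as written: 3 × (−25) = −75 kJ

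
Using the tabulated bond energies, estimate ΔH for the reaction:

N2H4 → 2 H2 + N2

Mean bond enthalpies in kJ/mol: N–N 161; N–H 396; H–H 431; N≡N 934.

Bonds broken (reactants):
  N–H: 4 × 396 = 1584
  N–N: 1 × 161 = 161
  Σ(broken) = 1745 kJ
Bonds formed (products):
  H–H: 2 × 431 = 862
  N≡N: 1 × 934 = 934
  Σ(formed) = 1796 kJ
ΔH = Σ(broken) − Σ(formed) = 1745 − 1796 = −51 kJ

ΔH ≈ −51 kJ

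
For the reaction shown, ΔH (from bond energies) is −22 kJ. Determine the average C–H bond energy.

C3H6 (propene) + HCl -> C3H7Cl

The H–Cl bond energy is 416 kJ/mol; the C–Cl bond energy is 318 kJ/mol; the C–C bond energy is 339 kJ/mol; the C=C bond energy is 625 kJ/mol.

Let D be the C–H bond energy.
Σ(broken) = 1×339 + 6×D + 1×625 + 1×416 = 1380 + 6D
Σ(formed) = 2×339 + 1×318 + 7×D = 996 + 7D
ΔH = Σ(broken) − Σ(formed) = (1380 + 6D) − (996 + 7D) = +384 − D
Setting this equal to −22 kJ gives D = 406 kJ/mol.

D(C–H) ≈ 406 kJ/mol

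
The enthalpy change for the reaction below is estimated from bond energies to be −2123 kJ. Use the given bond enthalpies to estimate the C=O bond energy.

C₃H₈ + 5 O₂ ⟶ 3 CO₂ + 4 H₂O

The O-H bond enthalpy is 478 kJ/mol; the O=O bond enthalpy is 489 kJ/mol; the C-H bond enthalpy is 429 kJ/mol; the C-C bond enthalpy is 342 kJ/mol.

D(C=O) ≈ 810 kJ/mol

Let D be the C=O bond energy.
Σ(broken) = 2×342 + 8×429 + 5×489 = 6561
Σ(formed) = 6×D + 8×478 = 3824 + 6D
ΔH = Σ(broken) − Σ(formed) = (6561) − (3824 + 6D) = +2737 − 6D
Setting this equal to −2123 kJ gives 6D = 4860, so D = 810 kJ/mol.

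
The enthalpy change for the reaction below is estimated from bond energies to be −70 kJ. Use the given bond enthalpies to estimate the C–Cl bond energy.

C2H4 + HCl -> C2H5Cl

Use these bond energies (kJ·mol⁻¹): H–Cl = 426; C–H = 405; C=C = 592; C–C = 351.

D(C–Cl) ≈ 332 kJ/mol

Let D be the C–Cl bond energy.
Σ(broken) = 4×405 + 1×592 + 1×426 = 2638
Σ(formed) = 1×351 + 1×D + 5×405 = 2376 + D
ΔH = Σ(broken) − Σ(formed) = (2638) − (2376 + D) = +262 − D
Setting this equal to −70 kJ gives D = 332 kJ/mol.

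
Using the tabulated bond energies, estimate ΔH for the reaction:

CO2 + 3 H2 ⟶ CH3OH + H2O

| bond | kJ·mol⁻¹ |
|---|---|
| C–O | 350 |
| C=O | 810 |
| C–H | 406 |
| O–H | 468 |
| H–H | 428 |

Bonds broken (reactants):
  C=O: 2 × 810 = 1620
  H–H: 3 × 428 = 1284
  Σ(broken) = 2904 kJ
Bonds formed (products):
  C–H: 3 × 406 = 1218
  C–O: 1 × 350 = 350
  O–H: 3 × 468 = 1404
  Σ(formed) = 2972 kJ
ΔH = Σ(broken) − Σ(formed) = 2904 − 2972 = −68 kJ

ΔH ≈ −68 kJ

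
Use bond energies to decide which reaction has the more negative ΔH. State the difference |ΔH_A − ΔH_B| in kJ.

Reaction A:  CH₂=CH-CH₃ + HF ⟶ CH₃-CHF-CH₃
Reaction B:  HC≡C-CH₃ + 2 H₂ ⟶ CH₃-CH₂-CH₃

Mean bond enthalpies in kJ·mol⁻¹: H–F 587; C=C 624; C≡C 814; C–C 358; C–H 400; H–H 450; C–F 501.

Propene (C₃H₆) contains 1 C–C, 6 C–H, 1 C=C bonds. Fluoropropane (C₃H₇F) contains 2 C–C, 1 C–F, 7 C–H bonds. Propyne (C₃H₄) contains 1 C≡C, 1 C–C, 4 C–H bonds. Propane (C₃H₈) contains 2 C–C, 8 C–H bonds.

Reaction A:
  Bonds broken (reactants):
    C–C: 1 × 358 = 358
    C–H: 6 × 400 = 2400
    C=C: 1 × 624 = 624
    H–F: 1 × 587 = 587
    Σ(broken) = 3969 kJ
  Bonds formed (products):
    C–C: 2 × 358 = 716
    C–F: 1 × 501 = 501
    C–H: 7 × 400 = 2800
    Σ(formed) = 4017 kJ
  ΔH_A = 3969 − 4017 = −48 kJ
Reaction B:
  Bonds broken (reactants):
    C≡C: 1 × 814 = 814
    C–C: 1 × 358 = 358
    C–H: 4 × 400 = 1600
    H–H: 2 × 450 = 900
    Σ(broken) = 3672 kJ
  Bonds formed (products):
    C–C: 2 × 358 = 716
    C–H: 8 × 400 = 3200
    Σ(formed) = 3916 kJ
  ΔH_B = 3672 − 3916 = −244 kJ
ΔH_A − ΔH_B = +196 kJ, so reaction B has the more negative ΔH; |ΔH_A − ΔH_B| = 196 kJ.

Reaction B, by 196 kJ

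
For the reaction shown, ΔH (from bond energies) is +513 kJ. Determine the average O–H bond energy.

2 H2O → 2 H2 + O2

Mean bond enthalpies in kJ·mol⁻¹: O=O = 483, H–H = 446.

Let D be the O–H bond energy.
Σ(broken) = 4×D = 4D
Σ(formed) = 2×446 + 1×483 = 1375
ΔH = Σ(broken) − Σ(formed) = (4D) − (1375) = −1375 + 4D
Setting this equal to +513 kJ gives 4D = 1888, so D = 472 kJ/mol.

D(O–H) ≈ 472 kJ/mol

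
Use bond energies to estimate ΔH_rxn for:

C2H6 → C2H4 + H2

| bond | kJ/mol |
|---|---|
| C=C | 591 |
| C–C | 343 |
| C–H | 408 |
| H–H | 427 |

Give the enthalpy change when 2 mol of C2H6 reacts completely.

ΔH = +282 kJ

Bonds broken (reactants):
  C–C: 1 × 343 = 343
  C–H: 6 × 408 = 2448
  Σ(broken) = 2791 kJ
Bonds formed (products):
  C–H: 4 × 408 = 1632
  C=C: 1 × 591 = 591
  H–H: 1 × 427 = 427
  Σ(formed) = 2650 kJ
ΔH = Σ(broken) − Σ(formed) = 2791 − 2650 = +141 kJ
For 2× the reaction as written: 2 × (+141) = +282 kJ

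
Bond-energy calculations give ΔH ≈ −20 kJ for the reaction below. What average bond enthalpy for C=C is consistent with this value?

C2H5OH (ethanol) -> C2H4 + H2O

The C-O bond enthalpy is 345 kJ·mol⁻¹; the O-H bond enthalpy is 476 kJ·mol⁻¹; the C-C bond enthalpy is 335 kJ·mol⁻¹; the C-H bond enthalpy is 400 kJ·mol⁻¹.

D(C=C) ≈ 624 kJ/mol

Let D be the C=C bond energy.
Σ(broken) = 1×335 + 5×400 + 1×345 + 1×476 = 3156
Σ(formed) = 4×400 + 1×D + 2×476 = 2552 + D
ΔH = Σ(broken) − Σ(formed) = (3156) − (2552 + D) = +604 − D
Setting this equal to −20 kJ gives D = 624 kJ/mol.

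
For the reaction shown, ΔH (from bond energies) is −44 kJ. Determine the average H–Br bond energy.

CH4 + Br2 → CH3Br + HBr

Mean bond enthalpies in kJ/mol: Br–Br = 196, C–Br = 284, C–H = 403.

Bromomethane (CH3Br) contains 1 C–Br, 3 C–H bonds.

D(H–Br) ≈ 359 kJ/mol

Let D be the H–Br bond energy.
Σ(broken) = 1×196 + 4×403 = 1808
Σ(formed) = 1×284 + 3×403 + 1×D = 1493 + D
ΔH = Σ(broken) − Σ(formed) = (1808) − (1493 + D) = +315 − D
Setting this equal to −44 kJ gives D = 359 kJ/mol.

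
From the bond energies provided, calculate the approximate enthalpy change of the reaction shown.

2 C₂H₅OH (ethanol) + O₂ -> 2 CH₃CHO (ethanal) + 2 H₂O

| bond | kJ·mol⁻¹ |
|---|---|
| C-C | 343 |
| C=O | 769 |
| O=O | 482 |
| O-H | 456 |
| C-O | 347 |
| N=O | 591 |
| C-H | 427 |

ΔH ≈ −420 kJ

Bonds broken (reactants):
  C-C: 2 × 343 = 686
  C-H: 10 × 427 = 4270
  C-O: 2 × 347 = 694
  O-H: 2 × 456 = 912
  O=O: 1 × 482 = 482
  Σ(broken) = 7044 kJ
Bonds formed (products):
  C-C: 2 × 343 = 686
  C-H: 8 × 427 = 3416
  C=O: 2 × 769 = 1538
  O-H: 4 × 456 = 1824
  Σ(formed) = 7464 kJ
ΔH = Σ(broken) − Σ(formed) = 7044 − 7464 = −420 kJ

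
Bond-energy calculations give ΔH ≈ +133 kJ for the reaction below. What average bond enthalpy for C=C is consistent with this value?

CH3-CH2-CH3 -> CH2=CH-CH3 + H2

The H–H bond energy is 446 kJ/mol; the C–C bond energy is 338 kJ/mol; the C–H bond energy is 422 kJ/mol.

Let D be the C=C bond energy.
Σ(broken) = 2×338 + 8×422 = 4052
Σ(formed) = 1×338 + 6×422 + 1×D + 1×446 = 3316 + D
ΔH = Σ(broken) − Σ(formed) = (4052) − (3316 + D) = +736 − D
Setting this equal to +133 kJ gives D = 603 kJ/mol.

D(C=C) ≈ 603 kJ/mol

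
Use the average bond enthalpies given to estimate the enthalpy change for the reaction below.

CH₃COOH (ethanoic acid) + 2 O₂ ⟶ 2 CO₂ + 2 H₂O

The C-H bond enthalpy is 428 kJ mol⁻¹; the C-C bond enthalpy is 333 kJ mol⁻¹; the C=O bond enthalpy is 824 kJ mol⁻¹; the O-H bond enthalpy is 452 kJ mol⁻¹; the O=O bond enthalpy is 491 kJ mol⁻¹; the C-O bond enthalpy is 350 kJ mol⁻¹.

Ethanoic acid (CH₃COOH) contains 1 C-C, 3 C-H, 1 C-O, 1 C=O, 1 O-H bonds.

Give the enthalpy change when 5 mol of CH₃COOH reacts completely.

ΔH = −4395 kJ

Bonds broken (reactants):
  C-C: 1 × 333 = 333
  C-H: 3 × 428 = 1284
  C-O: 1 × 350 = 350
  C=O: 1 × 824 = 824
  O-H: 1 × 452 = 452
  O=O: 2 × 491 = 982
  Σ(broken) = 4225 kJ
Bonds formed (products):
  C=O: 4 × 824 = 3296
  O-H: 4 × 452 = 1808
  Σ(formed) = 5104 kJ
ΔH = Σ(broken) − Σ(formed) = 4225 − 5104 = −879 kJ
For 5× the reaction as written: 5 × (−879) = −4395 kJ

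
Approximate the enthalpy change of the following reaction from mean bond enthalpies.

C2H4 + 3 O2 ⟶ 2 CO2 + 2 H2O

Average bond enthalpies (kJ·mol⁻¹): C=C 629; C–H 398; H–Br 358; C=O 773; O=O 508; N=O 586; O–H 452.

ΔH ≈ −1155 kJ

Bonds broken (reactants):
  C–H: 4 × 398 = 1592
  C=C: 1 × 629 = 629
  O=O: 3 × 508 = 1524
  Σ(broken) = 3745 kJ
Bonds formed (products):
  C=O: 4 × 773 = 3092
  O–H: 4 × 452 = 1808
  Σ(formed) = 4900 kJ
ΔH = Σ(broken) − Σ(formed) = 3745 − 4900 = −1155 kJ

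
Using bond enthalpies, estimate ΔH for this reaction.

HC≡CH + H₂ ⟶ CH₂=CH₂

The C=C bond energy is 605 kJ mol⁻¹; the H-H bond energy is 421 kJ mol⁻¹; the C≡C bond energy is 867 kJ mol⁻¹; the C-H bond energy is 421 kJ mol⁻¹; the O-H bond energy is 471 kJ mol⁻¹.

ΔH ≈ −159 kJ

Bonds broken (reactants):
  C≡C: 1 × 867 = 867
  C-H: 2 × 421 = 842
  H-H: 1 × 421 = 421
  Σ(broken) = 2130 kJ
Bonds formed (products):
  C-H: 4 × 421 = 1684
  C=C: 1 × 605 = 605
  Σ(formed) = 2289 kJ
ΔH = Σ(broken) − Σ(formed) = 2130 − 2289 = −159 kJ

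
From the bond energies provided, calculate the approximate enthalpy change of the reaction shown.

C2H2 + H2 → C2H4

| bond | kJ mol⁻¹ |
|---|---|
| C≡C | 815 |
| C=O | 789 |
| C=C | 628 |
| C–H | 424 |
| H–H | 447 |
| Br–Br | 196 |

ΔH ≈ −214 kJ

Bonds broken (reactants):
  C≡C: 1 × 815 = 815
  C–H: 2 × 424 = 848
  H–H: 1 × 447 = 447
  Σ(broken) = 2110 kJ
Bonds formed (products):
  C–H: 4 × 424 = 1696
  C=C: 1 × 628 = 628
  Σ(formed) = 2324 kJ
ΔH = Σ(broken) − Σ(formed) = 2110 − 2324 = −214 kJ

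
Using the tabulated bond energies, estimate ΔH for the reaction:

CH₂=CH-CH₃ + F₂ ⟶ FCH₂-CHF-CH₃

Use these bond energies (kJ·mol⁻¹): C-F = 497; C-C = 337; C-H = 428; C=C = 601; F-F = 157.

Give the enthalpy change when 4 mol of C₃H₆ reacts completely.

Bonds broken (reactants):
  C-C: 1 × 337 = 337
  C-H: 6 × 428 = 2568
  C=C: 1 × 601 = 601
  F-F: 1 × 157 = 157
  Σ(broken) = 3663 kJ
Bonds formed (products):
  C-C: 2 × 337 = 674
  C-F: 2 × 497 = 994
  C-H: 6 × 428 = 2568
  Σ(formed) = 4236 kJ
ΔH = Σ(broken) − Σ(formed) = 3663 − 4236 = −573 kJ
For 4× the reaction as written: 4 × (−573) = −2292 kJ

ΔH = −2292 kJ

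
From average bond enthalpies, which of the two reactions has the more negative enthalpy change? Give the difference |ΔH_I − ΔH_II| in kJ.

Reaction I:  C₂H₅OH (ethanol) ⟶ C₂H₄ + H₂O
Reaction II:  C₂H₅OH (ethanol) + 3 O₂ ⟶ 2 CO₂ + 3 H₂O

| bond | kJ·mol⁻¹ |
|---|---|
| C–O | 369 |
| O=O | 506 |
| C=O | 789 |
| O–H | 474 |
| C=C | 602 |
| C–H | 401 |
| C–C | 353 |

Reaction II, by 1328 kJ

Reaction I:
  Bonds broken (reactants):
    C–C: 1 × 353 = 353
    C–H: 5 × 401 = 2005
    C–O: 1 × 369 = 369
    O–H: 1 × 474 = 474
    Σ(broken) = 3201 kJ
  Bonds formed (products):
    C–H: 4 × 401 = 1604
    C=C: 1 × 602 = 602
    O–H: 2 × 474 = 948
    Σ(formed) = 3154 kJ
  ΔH_I = 3201 − 3154 = +47 kJ
Reaction II:
  Bonds broken (reactants):
    C–C: 1 × 353 = 353
    C–H: 5 × 401 = 2005
    C–O: 1 × 369 = 369
    O–H: 1 × 474 = 474
    O=O: 3 × 506 = 1518
    Σ(broken) = 4719 kJ
  Bonds formed (products):
    C=O: 4 × 789 = 3156
    O–H: 6 × 474 = 2844
    Σ(formed) = 6000 kJ
  ΔH_II = 4719 − 6000 = −1281 kJ
ΔH_I − ΔH_II = +1328 kJ, so reaction II has the more negative ΔH; |ΔH_I − ΔH_II| = 1328 kJ.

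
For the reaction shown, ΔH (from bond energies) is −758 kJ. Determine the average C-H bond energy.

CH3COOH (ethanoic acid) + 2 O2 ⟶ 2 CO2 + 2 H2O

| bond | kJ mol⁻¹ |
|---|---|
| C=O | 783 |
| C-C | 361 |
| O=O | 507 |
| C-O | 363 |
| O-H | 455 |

D(C-H) ≈ 406 kJ/mol

Let D be the C-H bond energy.
Σ(broken) = 1×361 + 3×D + 1×363 + 1×783 + 1×455 + 2×507 = 2976 + 3D
Σ(formed) = 4×783 + 4×455 = 4952
ΔH = Σ(broken) − Σ(formed) = (2976 + 3D) − (4952) = −1976 + 3D
Setting this equal to −758 kJ gives 3D = 1218, so D = 406 kJ/mol.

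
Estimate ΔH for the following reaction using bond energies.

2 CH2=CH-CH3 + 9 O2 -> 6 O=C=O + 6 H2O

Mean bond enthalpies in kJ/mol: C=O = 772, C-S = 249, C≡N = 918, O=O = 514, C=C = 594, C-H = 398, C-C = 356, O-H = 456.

ΔH ≈ −3434 kJ

Bonds broken (reactants):
  C-C: 2 × 356 = 712
  C-H: 12 × 398 = 4776
  C=C: 2 × 594 = 1188
  O=O: 9 × 514 = 4626
  Σ(broken) = 11302 kJ
Bonds formed (products):
  C=O: 12 × 772 = 9264
  O-H: 12 × 456 = 5472
  Σ(formed) = 14736 kJ
ΔH = Σ(broken) − Σ(formed) = 11302 − 14736 = −3434 kJ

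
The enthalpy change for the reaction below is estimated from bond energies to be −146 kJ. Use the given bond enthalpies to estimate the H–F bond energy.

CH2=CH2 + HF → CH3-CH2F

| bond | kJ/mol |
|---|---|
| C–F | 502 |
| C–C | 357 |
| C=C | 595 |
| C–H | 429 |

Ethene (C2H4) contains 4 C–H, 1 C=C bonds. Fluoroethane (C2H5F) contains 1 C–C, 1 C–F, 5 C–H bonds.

Let D be the H–F bond energy.
Σ(broken) = 4×429 + 1×595 + 1×D = 2311 + D
Σ(formed) = 1×357 + 1×502 + 5×429 = 3004
ΔH = Σ(broken) − Σ(formed) = (2311 + D) − (3004) = −693 + D
Setting this equal to −146 kJ gives D = 547 kJ/mol.

D(H–F) ≈ 547 kJ/mol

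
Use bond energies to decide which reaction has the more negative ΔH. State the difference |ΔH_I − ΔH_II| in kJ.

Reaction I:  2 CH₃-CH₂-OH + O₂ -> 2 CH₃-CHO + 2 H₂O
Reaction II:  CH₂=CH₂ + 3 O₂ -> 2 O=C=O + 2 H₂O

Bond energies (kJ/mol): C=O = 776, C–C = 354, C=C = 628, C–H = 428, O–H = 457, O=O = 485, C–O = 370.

Reaction II, by 752 kJ

Reaction I:
  Bonds broken (reactants):
    C–C: 2 × 354 = 708
    C–H: 10 × 428 = 4280
    C–O: 2 × 370 = 740
    O–H: 2 × 457 = 914
    O=O: 1 × 485 = 485
    Σ(broken) = 7127 kJ
  Bonds formed (products):
    C–C: 2 × 354 = 708
    C–H: 8 × 428 = 3424
    C=O: 2 × 776 = 1552
    O–H: 4 × 457 = 1828
    Σ(formed) = 7512 kJ
  ΔH_I = 7127 − 7512 = −385 kJ
Reaction II:
  Bonds broken (reactants):
    C–H: 4 × 428 = 1712
    C=C: 1 × 628 = 628
    O=O: 3 × 485 = 1455
    Σ(broken) = 3795 kJ
  Bonds formed (products):
    C=O: 4 × 776 = 3104
    O–H: 4 × 457 = 1828
    Σ(formed) = 4932 kJ
  ΔH_II = 3795 − 4932 = −1137 kJ
ΔH_I − ΔH_II = +752 kJ, so reaction II has the more negative ΔH; |ΔH_I − ΔH_II| = 752 kJ.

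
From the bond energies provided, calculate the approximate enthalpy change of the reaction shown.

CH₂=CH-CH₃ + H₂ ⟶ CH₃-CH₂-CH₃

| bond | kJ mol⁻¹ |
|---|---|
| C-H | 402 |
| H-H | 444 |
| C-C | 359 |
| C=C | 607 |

Bonds broken (reactants):
  C-C: 1 × 359 = 359
  C-H: 6 × 402 = 2412
  C=C: 1 × 607 = 607
  H-H: 1 × 444 = 444
  Σ(broken) = 3822 kJ
Bonds formed (products):
  C-C: 2 × 359 = 718
  C-H: 8 × 402 = 3216
  Σ(formed) = 3934 kJ
ΔH = Σ(broken) − Σ(formed) = 3822 − 3934 = −112 kJ

ΔH ≈ −112 kJ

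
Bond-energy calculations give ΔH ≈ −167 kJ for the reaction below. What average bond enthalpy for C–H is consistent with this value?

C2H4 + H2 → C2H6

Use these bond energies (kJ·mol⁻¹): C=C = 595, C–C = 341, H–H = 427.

Let D be the C–H bond energy.
Σ(broken) = 4×D + 1×595 + 1×427 = 1022 + 4D
Σ(formed) = 1×341 + 6×D = 341 + 6D
ΔH = Σ(broken) − Σ(formed) = (1022 + 4D) − (341 + 6D) = +681 − 2D
Setting this equal to −167 kJ gives 2D = 848, so D = 424 kJ/mol.

D(C–H) ≈ 424 kJ/mol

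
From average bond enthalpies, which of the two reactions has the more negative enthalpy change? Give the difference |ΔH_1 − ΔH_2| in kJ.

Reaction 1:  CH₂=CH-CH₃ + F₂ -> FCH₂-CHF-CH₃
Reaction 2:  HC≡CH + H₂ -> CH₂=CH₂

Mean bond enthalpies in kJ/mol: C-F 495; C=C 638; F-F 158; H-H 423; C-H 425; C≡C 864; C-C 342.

Reaction 1:
  Bonds broken (reactants):
    C-C: 1 × 342 = 342
    C-H: 6 × 425 = 2550
    C=C: 1 × 638 = 638
    F-F: 1 × 158 = 158
    Σ(broken) = 3688 kJ
  Bonds formed (products):
    C-C: 2 × 342 = 684
    C-F: 2 × 495 = 990
    C-H: 6 × 425 = 2550
    Σ(formed) = 4224 kJ
  ΔH_1 = 3688 − 4224 = −536 kJ
Reaction 2:
  Bonds broken (reactants):
    C≡C: 1 × 864 = 864
    C-H: 2 × 425 = 850
    H-H: 1 × 423 = 423
    Σ(broken) = 2137 kJ
  Bonds formed (products):
    C-H: 4 × 425 = 1700
    C=C: 1 × 638 = 638
    Σ(formed) = 2338 kJ
  ΔH_2 = 2137 − 2338 = −201 kJ
ΔH_1 − ΔH_2 = −335 kJ, so reaction 1 has the more negative ΔH; |ΔH_1 − ΔH_2| = 335 kJ.

Reaction 1, by 335 kJ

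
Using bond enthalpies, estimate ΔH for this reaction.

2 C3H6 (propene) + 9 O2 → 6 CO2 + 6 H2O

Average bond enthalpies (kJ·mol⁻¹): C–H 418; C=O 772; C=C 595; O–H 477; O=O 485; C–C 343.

Bonds broken (reactants):
  C–C: 2 × 343 = 686
  C–H: 12 × 418 = 5016
  C=C: 2 × 595 = 1190
  O=O: 9 × 485 = 4365
  Σ(broken) = 11257 kJ
Bonds formed (products):
  C=O: 12 × 772 = 9264
  O–H: 12 × 477 = 5724
  Σ(formed) = 14988 kJ
ΔH = Σ(broken) − Σ(formed) = 11257 − 14988 = −3731 kJ

ΔH ≈ −3731 kJ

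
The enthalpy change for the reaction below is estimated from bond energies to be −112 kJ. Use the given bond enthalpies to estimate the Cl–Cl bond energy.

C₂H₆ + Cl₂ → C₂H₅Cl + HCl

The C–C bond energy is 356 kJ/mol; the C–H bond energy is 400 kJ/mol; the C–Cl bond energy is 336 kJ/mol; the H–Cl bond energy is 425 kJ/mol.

Let D be the Cl–Cl bond energy.
Σ(broken) = 1×356 + 6×400 + 1×D = 2756 + D
Σ(formed) = 1×356 + 1×336 + 5×400 + 1×425 = 3117
ΔH = Σ(broken) − Σ(formed) = (2756 + D) − (3117) = −361 + D
Setting this equal to −112 kJ gives D = 249 kJ/mol.

D(Cl–Cl) ≈ 249 kJ/mol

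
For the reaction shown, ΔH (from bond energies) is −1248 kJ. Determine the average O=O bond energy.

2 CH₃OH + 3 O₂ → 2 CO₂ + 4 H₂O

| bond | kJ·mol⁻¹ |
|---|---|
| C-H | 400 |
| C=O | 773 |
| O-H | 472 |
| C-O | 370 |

D(O=O) ≈ 512 kJ/mol

Let D be the O=O bond energy.
Σ(broken) = 6×400 + 2×370 + 2×472 + 3×D = 4084 + 3D
Σ(formed) = 4×773 + 8×472 = 6868
ΔH = Σ(broken) − Σ(formed) = (4084 + 3D) − (6868) = −2784 + 3D
Setting this equal to −1248 kJ gives 3D = 1536, so D = 512 kJ/mol.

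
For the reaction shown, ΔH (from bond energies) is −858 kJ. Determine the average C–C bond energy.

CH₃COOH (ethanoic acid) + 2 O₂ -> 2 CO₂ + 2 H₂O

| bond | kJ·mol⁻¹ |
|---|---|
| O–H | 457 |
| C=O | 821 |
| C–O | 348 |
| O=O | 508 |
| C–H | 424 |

D(C–C) ≈ 340 kJ/mol

Let D be the C–C bond energy.
Σ(broken) = 1×D + 3×424 + 1×348 + 1×821 + 1×457 + 2×508 = 3914 + D
Σ(formed) = 4×821 + 4×457 = 5112
ΔH = Σ(broken) − Σ(formed) = (3914 + D) − (5112) = −1198 + D
Setting this equal to −858 kJ gives D = 340 kJ/mol.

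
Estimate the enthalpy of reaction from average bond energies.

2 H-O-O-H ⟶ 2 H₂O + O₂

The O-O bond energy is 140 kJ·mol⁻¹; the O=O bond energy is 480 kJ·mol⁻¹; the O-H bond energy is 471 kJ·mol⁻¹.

ΔH ≈ −200 kJ

Bonds broken (reactants):
  O-H: 4 × 471 = 1884
  O-O: 2 × 140 = 280
  Σ(broken) = 2164 kJ
Bonds formed (products):
  O-H: 4 × 471 = 1884
  O=O: 1 × 480 = 480
  Σ(formed) = 2364 kJ
ΔH = Σ(broken) − Σ(formed) = 2164 − 2364 = −200 kJ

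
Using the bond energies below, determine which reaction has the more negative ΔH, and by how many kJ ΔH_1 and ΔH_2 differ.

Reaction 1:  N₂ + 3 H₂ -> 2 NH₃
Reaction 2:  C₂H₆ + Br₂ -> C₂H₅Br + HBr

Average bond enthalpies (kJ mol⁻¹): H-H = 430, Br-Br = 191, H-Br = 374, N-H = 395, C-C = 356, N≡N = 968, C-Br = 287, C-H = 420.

Reaction 1:
  Bonds broken (reactants):
    H-H: 3 × 430 = 1290
    N≡N: 1 × 968 = 968
    Σ(broken) = 2258 kJ
  Bonds formed (products):
    N-H: 6 × 395 = 2370
    Σ(formed) = 2370 kJ
  ΔH_1 = 2258 − 2370 = −112 kJ
Reaction 2:
  Bonds broken (reactants):
    Br-Br: 1 × 191 = 191
    C-C: 1 × 356 = 356
    C-H: 6 × 420 = 2520
    Σ(broken) = 3067 kJ
  Bonds formed (products):
    C-Br: 1 × 287 = 287
    C-C: 1 × 356 = 356
    C-H: 5 × 420 = 2100
    H-Br: 1 × 374 = 374
    Σ(formed) = 3117 kJ
  ΔH_2 = 3067 − 3117 = −50 kJ
ΔH_1 − ΔH_2 = −62 kJ, so reaction 1 has the more negative ΔH; |ΔH_1 − ΔH_2| = 62 kJ.

Reaction 1, by 62 kJ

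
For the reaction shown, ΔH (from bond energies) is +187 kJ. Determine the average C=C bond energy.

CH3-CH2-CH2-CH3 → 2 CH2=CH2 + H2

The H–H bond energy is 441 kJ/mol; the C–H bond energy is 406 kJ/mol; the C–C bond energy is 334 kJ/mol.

D(C=C) ≈ 593 kJ/mol

Let D be the C=C bond energy.
Σ(broken) = 3×334 + 10×406 = 5062
Σ(formed) = 8×406 + 2×D + 1×441 = 3689 + 2D
ΔH = Σ(broken) − Σ(formed) = (5062) − (3689 + 2D) = +1373 − 2D
Setting this equal to +187 kJ gives 2D = 1186, so D = 593 kJ/mol.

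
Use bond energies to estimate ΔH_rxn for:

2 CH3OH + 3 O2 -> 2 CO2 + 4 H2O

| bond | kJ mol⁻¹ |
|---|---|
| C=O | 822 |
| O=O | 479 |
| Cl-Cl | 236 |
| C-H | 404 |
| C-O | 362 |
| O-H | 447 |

ΔH ≈ −1385 kJ

Bonds broken (reactants):
  C-H: 6 × 404 = 2424
  C-O: 2 × 362 = 724
  O-H: 2 × 447 = 894
  O=O: 3 × 479 = 1437
  Σ(broken) = 5479 kJ
Bonds formed (products):
  C=O: 4 × 822 = 3288
  O-H: 8 × 447 = 3576
  Σ(formed) = 6864 kJ
ΔH = Σ(broken) − Σ(formed) = 5479 − 6864 = −1385 kJ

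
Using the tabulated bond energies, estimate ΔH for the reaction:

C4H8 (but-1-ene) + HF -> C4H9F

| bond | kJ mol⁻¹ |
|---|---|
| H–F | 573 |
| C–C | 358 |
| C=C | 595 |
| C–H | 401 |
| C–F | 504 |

Bonds broken (reactants):
  C–C: 2 × 358 = 716
  C–H: 8 × 401 = 3208
  C=C: 1 × 595 = 595
  H–F: 1 × 573 = 573
  Σ(broken) = 5092 kJ
Bonds formed (products):
  C–C: 3 × 358 = 1074
  C–F: 1 × 504 = 504
  C–H: 9 × 401 = 3609
  Σ(formed) = 5187 kJ
ΔH = Σ(broken) − Σ(formed) = 5092 − 5187 = −95 kJ

ΔH ≈ −95 kJ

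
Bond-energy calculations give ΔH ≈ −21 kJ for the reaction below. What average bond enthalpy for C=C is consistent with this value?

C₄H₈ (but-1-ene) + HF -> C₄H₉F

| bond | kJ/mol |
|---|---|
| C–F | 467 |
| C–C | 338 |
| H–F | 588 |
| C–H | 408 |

D(C=C) ≈ 604 kJ/mol

Let D be the C=C bond energy.
Σ(broken) = 2×338 + 8×408 + 1×D + 1×588 = 4528 + D
Σ(formed) = 3×338 + 1×467 + 9×408 = 5153
ΔH = Σ(broken) − Σ(formed) = (4528 + D) − (5153) = −625 + D
Setting this equal to −21 kJ gives D = 604 kJ/mol.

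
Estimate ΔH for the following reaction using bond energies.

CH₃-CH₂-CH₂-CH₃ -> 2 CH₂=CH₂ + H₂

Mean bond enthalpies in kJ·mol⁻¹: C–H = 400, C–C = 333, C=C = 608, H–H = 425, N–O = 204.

Bonds broken (reactants):
  C–C: 3 × 333 = 999
  C–H: 10 × 400 = 4000
  Σ(broken) = 4999 kJ
Bonds formed (products):
  C–H: 8 × 400 = 3200
  C=C: 2 × 608 = 1216
  H–H: 1 × 425 = 425
  Σ(formed) = 4841 kJ
ΔH = Σ(broken) − Σ(formed) = 4999 − 4841 = +158 kJ

ΔH ≈ +158 kJ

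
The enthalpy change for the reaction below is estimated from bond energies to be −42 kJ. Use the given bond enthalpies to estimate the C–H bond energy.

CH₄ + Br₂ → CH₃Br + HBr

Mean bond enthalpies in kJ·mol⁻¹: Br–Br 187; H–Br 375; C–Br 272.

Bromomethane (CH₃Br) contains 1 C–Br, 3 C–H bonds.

D(C–H) ≈ 418 kJ/mol

Let D be the C–H bond energy.
Σ(broken) = 1×187 + 4×D = 187 + 4D
Σ(formed) = 1×272 + 3×D + 1×375 = 647 + 3D
ΔH = Σ(broken) − Σ(formed) = (187 + 4D) − (647 + 3D) = −460 + D
Setting this equal to −42 kJ gives D = 418 kJ/mol.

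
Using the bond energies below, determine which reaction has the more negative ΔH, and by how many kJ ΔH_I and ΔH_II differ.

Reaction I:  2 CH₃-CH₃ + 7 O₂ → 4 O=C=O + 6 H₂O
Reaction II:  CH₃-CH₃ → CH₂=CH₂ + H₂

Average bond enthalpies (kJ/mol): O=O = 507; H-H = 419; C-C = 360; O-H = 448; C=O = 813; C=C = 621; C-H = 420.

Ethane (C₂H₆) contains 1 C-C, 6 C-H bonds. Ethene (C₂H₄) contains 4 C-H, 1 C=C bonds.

Reaction I, by 2731 kJ

Reaction I:
  Bonds broken (reactants):
    C-C: 2 × 360 = 720
    C-H: 12 × 420 = 5040
    O=O: 7 × 507 = 3549
    Σ(broken) = 9309 kJ
  Bonds formed (products):
    C=O: 8 × 813 = 6504
    O-H: 12 × 448 = 5376
    Σ(formed) = 11880 kJ
  ΔH_I = 9309 − 11880 = −2571 kJ
Reaction II:
  Bonds broken (reactants):
    C-C: 1 × 360 = 360
    C-H: 6 × 420 = 2520
    Σ(broken) = 2880 kJ
  Bonds formed (products):
    C-H: 4 × 420 = 1680
    C=C: 1 × 621 = 621
    H-H: 1 × 419 = 419
    Σ(formed) = 2720 kJ
  ΔH_II = 2880 − 2720 = +160 kJ
ΔH_I − ΔH_II = −2731 kJ, so reaction I has the more negative ΔH; |ΔH_I − ΔH_II| = 2731 kJ.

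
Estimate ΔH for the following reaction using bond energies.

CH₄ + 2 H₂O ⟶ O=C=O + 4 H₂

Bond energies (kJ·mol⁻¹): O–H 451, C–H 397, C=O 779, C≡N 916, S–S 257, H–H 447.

ΔH ≈ +46 kJ

Bonds broken (reactants):
  C–H: 4 × 397 = 1588
  O–H: 4 × 451 = 1804
  Σ(broken) = 3392 kJ
Bonds formed (products):
  C=O: 2 × 779 = 1558
  H–H: 4 × 447 = 1788
  Σ(formed) = 3346 kJ
ΔH = Σ(broken) − Σ(formed) = 3392 − 3346 = +46 kJ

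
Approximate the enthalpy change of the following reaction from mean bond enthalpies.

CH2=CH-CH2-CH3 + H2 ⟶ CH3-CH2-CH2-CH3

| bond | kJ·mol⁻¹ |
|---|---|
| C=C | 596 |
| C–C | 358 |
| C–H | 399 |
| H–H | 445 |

Bonds broken (reactants):
  C–C: 2 × 358 = 716
  C–H: 8 × 399 = 3192
  C=C: 1 × 596 = 596
  H–H: 1 × 445 = 445
  Σ(broken) = 4949 kJ
Bonds formed (products):
  C–C: 3 × 358 = 1074
  C–H: 10 × 399 = 3990
  Σ(formed) = 5064 kJ
ΔH = Σ(broken) − Σ(formed) = 4949 − 5064 = −115 kJ

ΔH ≈ −115 kJ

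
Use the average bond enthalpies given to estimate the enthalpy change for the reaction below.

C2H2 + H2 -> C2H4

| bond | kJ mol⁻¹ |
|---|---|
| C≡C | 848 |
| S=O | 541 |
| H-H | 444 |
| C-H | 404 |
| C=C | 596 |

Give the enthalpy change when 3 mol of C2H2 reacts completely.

ΔH = −336 kJ

Bonds broken (reactants):
  C≡C: 1 × 848 = 848
  C-H: 2 × 404 = 808
  H-H: 1 × 444 = 444
  Σ(broken) = 2100 kJ
Bonds formed (products):
  C-H: 4 × 404 = 1616
  C=C: 1 × 596 = 596
  Σ(formed) = 2212 kJ
ΔH = Σ(broken) − Σ(formed) = 2100 − 2212 = −112 kJ
For 3× the reaction as written: 3 × (−112) = −336 kJ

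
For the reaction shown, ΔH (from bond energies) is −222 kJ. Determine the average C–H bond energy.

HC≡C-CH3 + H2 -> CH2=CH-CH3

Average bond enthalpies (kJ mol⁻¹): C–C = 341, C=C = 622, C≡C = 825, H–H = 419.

D(C–H) ≈ 422 kJ/mol

Let D be the C–H bond energy.
Σ(broken) = 1×825 + 1×341 + 4×D + 1×419 = 1585 + 4D
Σ(formed) = 1×341 + 6×D + 1×622 = 963 + 6D
ΔH = Σ(broken) − Σ(formed) = (1585 + 4D) − (963 + 6D) = +622 − 2D
Setting this equal to −222 kJ gives 2D = 844, so D = 422 kJ/mol.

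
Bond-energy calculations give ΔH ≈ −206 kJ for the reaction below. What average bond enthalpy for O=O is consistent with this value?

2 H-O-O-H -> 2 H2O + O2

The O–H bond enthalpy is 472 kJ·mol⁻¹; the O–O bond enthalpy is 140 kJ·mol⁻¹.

D(O=O) ≈ 486 kJ/mol

Let D be the O=O bond energy.
Σ(broken) = 4×472 + 2×140 = 2168
Σ(formed) = 4×472 + 1×D = 1888 + D
ΔH = Σ(broken) − Σ(formed) = (2168) − (1888 + D) = +280 − D
Setting this equal to −206 kJ gives D = 486 kJ/mol.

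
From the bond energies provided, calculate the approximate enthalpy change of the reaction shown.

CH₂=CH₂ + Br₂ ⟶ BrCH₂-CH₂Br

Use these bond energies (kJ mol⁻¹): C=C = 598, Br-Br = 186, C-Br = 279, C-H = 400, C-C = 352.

ΔH ≈ −126 kJ

Bonds broken (reactants):
  Br-Br: 1 × 186 = 186
  C-H: 4 × 400 = 1600
  C=C: 1 × 598 = 598
  Σ(broken) = 2384 kJ
Bonds formed (products):
  C-Br: 2 × 279 = 558
  C-C: 1 × 352 = 352
  C-H: 4 × 400 = 1600
  Σ(formed) = 2510 kJ
ΔH = Σ(broken) − Σ(formed) = 2384 − 2510 = −126 kJ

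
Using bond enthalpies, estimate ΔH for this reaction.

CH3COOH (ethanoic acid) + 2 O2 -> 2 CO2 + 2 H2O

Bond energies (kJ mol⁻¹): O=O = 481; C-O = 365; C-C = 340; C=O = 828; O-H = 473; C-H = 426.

Bonds broken (reactants):
  C-C: 1 × 340 = 340
  C-H: 3 × 426 = 1278
  C-O: 1 × 365 = 365
  C=O: 1 × 828 = 828
  O-H: 1 × 473 = 473
  O=O: 2 × 481 = 962
  Σ(broken) = 4246 kJ
Bonds formed (products):
  C=O: 4 × 828 = 3312
  O-H: 4 × 473 = 1892
  Σ(formed) = 5204 kJ
ΔH = Σ(broken) − Σ(formed) = 4246 − 5204 = −958 kJ

ΔH ≈ −958 kJ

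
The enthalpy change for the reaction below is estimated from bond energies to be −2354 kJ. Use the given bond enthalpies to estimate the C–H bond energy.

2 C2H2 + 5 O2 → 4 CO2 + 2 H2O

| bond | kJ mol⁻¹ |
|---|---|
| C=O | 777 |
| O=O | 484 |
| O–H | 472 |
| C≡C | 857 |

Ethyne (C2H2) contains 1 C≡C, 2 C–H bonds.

Let D be the C–H bond energy.
Σ(broken) = 2×857 + 4×D + 5×484 = 4134 + 4D
Σ(formed) = 8×777 + 4×472 = 8104
ΔH = Σ(broken) − Σ(formed) = (4134 + 4D) − (8104) = −3970 + 4D
Setting this equal to −2354 kJ gives 4D = 1616, so D = 404 kJ/mol.

D(C–H) ≈ 404 kJ/mol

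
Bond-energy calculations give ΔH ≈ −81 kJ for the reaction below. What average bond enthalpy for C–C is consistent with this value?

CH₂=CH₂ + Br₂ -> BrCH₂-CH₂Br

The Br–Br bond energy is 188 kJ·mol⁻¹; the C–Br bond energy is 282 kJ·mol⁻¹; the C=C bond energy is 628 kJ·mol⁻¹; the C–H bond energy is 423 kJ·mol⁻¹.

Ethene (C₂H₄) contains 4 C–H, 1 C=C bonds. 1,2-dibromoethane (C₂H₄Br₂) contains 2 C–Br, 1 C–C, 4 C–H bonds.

Let D be the C–C bond energy.
Σ(broken) = 1×188 + 4×423 + 1×628 = 2508
Σ(formed) = 2×282 + 1×D + 4×423 = 2256 + D
ΔH = Σ(broken) − Σ(formed) = (2508) − (2256 + D) = +252 − D
Setting this equal to −81 kJ gives D = 333 kJ/mol.

D(C–C) ≈ 333 kJ/mol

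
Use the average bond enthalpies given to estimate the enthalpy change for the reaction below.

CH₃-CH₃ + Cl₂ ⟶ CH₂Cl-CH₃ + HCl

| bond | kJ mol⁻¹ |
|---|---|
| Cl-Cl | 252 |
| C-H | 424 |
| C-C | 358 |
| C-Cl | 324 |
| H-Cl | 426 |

ΔH ≈ −74 kJ

Bonds broken (reactants):
  C-C: 1 × 358 = 358
  C-H: 6 × 424 = 2544
  Cl-Cl: 1 × 252 = 252
  Σ(broken) = 3154 kJ
Bonds formed (products):
  C-C: 1 × 358 = 358
  C-Cl: 1 × 324 = 324
  C-H: 5 × 424 = 2120
  H-Cl: 1 × 426 = 426
  Σ(formed) = 3228 kJ
ΔH = Σ(broken) − Σ(formed) = 3154 − 3228 = −74 kJ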